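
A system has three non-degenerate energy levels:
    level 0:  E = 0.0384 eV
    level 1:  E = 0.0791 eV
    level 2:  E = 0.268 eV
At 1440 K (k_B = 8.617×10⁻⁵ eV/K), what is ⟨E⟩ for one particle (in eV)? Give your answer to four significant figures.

0.07324 eV

k_BT = 8.617×10⁻⁵ × 1440 K = 0.124085 eV.
Eᵢ/kT = 0.309465, 0.637466, 2.15981.
Z = Σ e^(−Eᵢ/kT) = e^(−0.309465) + e^(−0.637466) + e^(−2.15981) = 0.733839 + 0.528630 + 0.115347 = 1.37782.
⟨E⟩ = Σ Eᵢ e^(−Eᵢ/kT) / Z = (0.0384·0.733839 + 0.0791·0.528630 + 0.268·0.115347) / 1.37782 = 0.07324 eV.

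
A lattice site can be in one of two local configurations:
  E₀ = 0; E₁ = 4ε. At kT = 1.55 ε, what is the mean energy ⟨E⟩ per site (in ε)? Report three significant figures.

0.282 ε

Eᵢ/kT = 0, 2.5806.
Z = Σ e^(−Eᵢ/kT) = e^(−0) + e^(−2.5806) = 1.0000 + 0.075729 = 1.0757.
⟨E⟩ = Σ Eᵢ e^(−Eᵢ/kT) / Z = (0·1.0000 + 4·0.075729) / 1.0757 = 0.282 ε.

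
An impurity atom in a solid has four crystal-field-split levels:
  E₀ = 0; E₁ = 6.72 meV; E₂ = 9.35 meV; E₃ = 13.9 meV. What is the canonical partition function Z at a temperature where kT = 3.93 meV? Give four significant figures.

Eᵢ/kT = 0, 1.70992, 2.37913, 3.53690.
Z = Σ e^(−Eᵢ/kT) = e^(−0) + e^(−1.70992) + e^(−2.37913) + e^(−3.53690) = 1.00000 + 0.180880 + 0.0926311 + 0.0291034 = 1.30261.

Z = 1.303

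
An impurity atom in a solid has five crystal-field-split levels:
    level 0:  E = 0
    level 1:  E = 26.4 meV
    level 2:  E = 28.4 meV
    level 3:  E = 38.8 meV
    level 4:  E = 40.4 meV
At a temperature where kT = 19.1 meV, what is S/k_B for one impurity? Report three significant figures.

Eᵢ/kT = 0, 1.3822, 1.4869, 2.0314, 2.1152.
Z = Σ e^(−Eᵢ/kT) = e^(−0) + e^(−1.3822) + e^(−1.4869) + e^(−2.0314) + e^(−2.1152) = 1.0000 + 0.25103 + 0.22607 + 0.13115 + 0.12061 = 1.7289.
⟨E⟩ = Σ EᵢPᵢ = 13.308 meV.
S/k_B = ln Z + ⟨E⟩/kT = ln(1.7289) + 13.308/19.1 = 0.54749 + 0.69675 = 1.24.

1.24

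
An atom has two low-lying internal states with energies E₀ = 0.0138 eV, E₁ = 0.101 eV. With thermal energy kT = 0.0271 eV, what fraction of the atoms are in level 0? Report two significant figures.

Eᵢ/kT = 0.5092, 3.727.
Z = Σ e^(−Eᵢ/kT) = e^(−0.5092) + e^(−3.727) = 0.6010 + 0.02406 = 0.6251.
P₀ = e^(−E₀/kT) / Z = 0.6010/0.6251 = 0.96.

0.96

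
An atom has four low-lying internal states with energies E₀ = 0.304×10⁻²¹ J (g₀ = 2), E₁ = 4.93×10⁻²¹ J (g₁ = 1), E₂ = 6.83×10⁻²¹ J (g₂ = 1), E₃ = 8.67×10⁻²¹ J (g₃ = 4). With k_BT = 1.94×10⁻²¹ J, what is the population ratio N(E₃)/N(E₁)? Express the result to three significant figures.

n₃/n₁ = (g₃/g₁) exp[−(E₃−E₁)/kT] = (4/1) × exp(−(3.74 ×10⁻²¹ J)/(1.94 ×10⁻²¹ J)) = (4/1) × exp(-1.9278) = 0.582.

0.582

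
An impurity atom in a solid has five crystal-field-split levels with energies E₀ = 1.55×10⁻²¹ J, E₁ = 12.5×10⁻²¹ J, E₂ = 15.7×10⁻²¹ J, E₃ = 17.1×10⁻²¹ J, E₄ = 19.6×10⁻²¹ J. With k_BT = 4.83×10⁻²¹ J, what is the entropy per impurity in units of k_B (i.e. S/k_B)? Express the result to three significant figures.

Eᵢ/kT = 0.32091, 2.5880, 3.2505, 3.5404, 4.0580.
Z = Σ e^(−Eᵢ/kT) = e^(−0.32091) + e^(−2.5880) + e^(−3.2505) + e^(−3.5404) + e^(−4.0580) = 0.72549 + 0.075170 + 0.038755 + 0.029002 + 0.017284 = 0.88570.
⟨E⟩ = Σ EᵢPᵢ = 3.9599 ×10⁻²¹ J.
S/k_B = ln Z + ⟨E⟩/kT = ln(0.88570) + 3.9599/4.83 = -0.12138 + 0.81986 = 0.698.

0.698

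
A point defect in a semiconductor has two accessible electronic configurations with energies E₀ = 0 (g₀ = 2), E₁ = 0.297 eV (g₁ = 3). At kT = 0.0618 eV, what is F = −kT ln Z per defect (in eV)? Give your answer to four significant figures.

-0.04359 eV

Eᵢ/kT = 0, 4.80583.
Z = Σ gᵢe^(−Eᵢ/kT) = 2·e^(−0) + 3·e^(−4.80583) = 2.00000 + 0.0245457 = 2.02455.
F = −kT ln Z = −0.0618 × ln(2.02455) = −0.0618 × 0.705347 = -0.04359 eV.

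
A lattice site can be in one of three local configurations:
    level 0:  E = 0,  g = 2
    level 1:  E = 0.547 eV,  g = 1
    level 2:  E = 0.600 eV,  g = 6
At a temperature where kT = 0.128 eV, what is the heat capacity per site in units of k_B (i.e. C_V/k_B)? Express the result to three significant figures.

0.686

Eᵢ/kT = 0, 4.2734, 4.6875.
Z = Σ gᵢe^(−Eᵢ/kT) = 2·e^(−0) + 1·e^(−4.2734) + 6·e^(−4.6875) = 2.0000 + 0.013934 + 0.055258 = 2.0692.
⟨E⟩ = 0.019707 eV, ⟨E²⟩ = 0.011629 eV².
C_V/k_B = (⟨E²⟩ − ⟨E⟩²)/(kT)² = (0.011629 − 0.00038837)/0.016384 = 0.686.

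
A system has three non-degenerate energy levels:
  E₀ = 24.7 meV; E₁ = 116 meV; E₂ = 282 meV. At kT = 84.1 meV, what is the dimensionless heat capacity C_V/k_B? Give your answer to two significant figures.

0.47

Eᵢ/kT = 0.2937, 1.379, 3.353.
Z = Σ e^(−Eᵢ/kT) = e^(−0.2937) + e^(−1.379) + e^(−3.353) = 0.7455 + 0.2518 + 0.03498 = 1.032.
⟨E⟩ = 55.70 meV, ⟨E²⟩ = 6419 meV².
C_V/k_B = (⟨E²⟩ − ⟨E⟩²)/(kT)² = (6419 − 3102)/7073 = 0.47.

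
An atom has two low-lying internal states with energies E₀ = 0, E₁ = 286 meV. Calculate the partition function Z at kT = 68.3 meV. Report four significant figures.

Eᵢ/kT = 0, 4.18741.
Z = Σ e^(−Eᵢ/kT) = e^(−0) + e^(−4.18741) = 1.00000 + 0.0151856 = 1.01519.

Z = 1.015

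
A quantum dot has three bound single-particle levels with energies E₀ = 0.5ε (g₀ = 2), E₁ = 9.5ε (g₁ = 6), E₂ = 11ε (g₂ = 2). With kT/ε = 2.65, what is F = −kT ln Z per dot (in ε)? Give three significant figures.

Eᵢ/kT = 0.18868, 3.5849, 4.1509.
Z = Σ gᵢe^(−Eᵢ/kT) = 2·e^(−0.18868) + 6·e^(−3.5849) + 2·e^(−4.1509) = 1.6561 + 0.16644 + 0.031500 = 1.8540.
F = −kT ln Z = −2.65 × ln(1.8540) = −2.65 × 0.61735 = -1.64 ε.

-1.64 ε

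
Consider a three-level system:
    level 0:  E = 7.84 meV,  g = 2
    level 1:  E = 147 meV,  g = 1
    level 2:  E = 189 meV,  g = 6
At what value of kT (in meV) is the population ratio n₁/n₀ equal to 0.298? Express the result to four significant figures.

268.9 meV

n₁/n₀ = (g₁/g₀) exp[−(E₁−E₀)/kT] = 0.298.
⇒ (E₁−E₀)/kT = ln((1/2)/0.298) = ln(1.67785) = 0.517513.
kT = 139.16 meV / 0.517513 = 268.9 meV.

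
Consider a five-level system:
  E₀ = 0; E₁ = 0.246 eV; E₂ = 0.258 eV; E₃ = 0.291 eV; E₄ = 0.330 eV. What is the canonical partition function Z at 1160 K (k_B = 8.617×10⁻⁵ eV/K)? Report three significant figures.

Z = 1.25

k_BT = 8.617×10⁻⁵ × 1160 K = 0.099957 eV.
Eᵢ/kT = 0, 2.4611, 2.5811, 2.9113, 3.3014.
Z = Σ e^(−Eᵢ/kT) = e^(−0) + e^(−2.4611) + e^(−2.5811) + e^(−2.9113) + e^(−3.3014) = 1.0000 + 0.085341 + 0.075691 + 0.054405 + 0.036832 = 1.2523.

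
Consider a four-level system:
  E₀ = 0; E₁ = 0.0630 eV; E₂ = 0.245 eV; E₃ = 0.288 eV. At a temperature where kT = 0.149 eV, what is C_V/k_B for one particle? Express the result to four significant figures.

0.3996

Eᵢ/kT = 0, 0.422819, 1.64430, 1.93289.
Z = Σ e^(−Eᵢ/kT) = e^(−0) + e^(−0.422819) + e^(−1.64430) + e^(−1.93289) = 1.00000 + 0.655197 + 0.193148 + 0.144729 = 1.99307.
⟨E⟩ = 0.0653668 eV, ⟨E²⟩ = 0.0131448 eV².
C_V/k_B = (⟨E²⟩ − ⟨E⟩²)/(kT)² = (0.0131448 − 0.00427282)/0.0222010 = 0.3996.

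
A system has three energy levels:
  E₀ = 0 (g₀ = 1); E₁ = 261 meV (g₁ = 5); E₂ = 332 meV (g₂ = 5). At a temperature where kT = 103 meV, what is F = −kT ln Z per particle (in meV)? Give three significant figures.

Eᵢ/kT = 0, 2.5340, 3.2233.
Z = Σ gᵢe^(−Eᵢ/kT) = 1·e^(−0) + 5·e^(−2.5340) + 5·e^(−3.2233) = 1.0000 + 0.39671 + 0.19912 = 1.5958.
F = −kT ln Z = −103 × ln(1.5958) = −103 × 0.46738 = -48.1 meV.

-48.1 meV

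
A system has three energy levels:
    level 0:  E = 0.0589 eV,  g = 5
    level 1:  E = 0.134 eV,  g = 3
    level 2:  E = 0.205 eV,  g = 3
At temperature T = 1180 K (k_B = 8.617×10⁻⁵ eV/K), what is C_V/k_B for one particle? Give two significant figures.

k_BT = 8.617×10⁻⁵ × 1180 K = 0.1017 eV.
Eᵢ/kT = 0.5792, 1.318, 2.016.
Z = Σ gᵢe^(−Eᵢ/kT) = 5·e^(−0.5792) + 3·e^(−1.318) + 3·e^(−2.016) = 2.802 + 0.8030 + 0.3996 = 4.005.
⟨E⟩ = 0.08853 eV, ⟨E²⟩ = 0.01022 eV².
C_V/k_B = (⟨E²⟩ − ⟨E⟩²)/(kT)² = (0.01022 − 0.007838)/0.01034 = 0.23.

0.23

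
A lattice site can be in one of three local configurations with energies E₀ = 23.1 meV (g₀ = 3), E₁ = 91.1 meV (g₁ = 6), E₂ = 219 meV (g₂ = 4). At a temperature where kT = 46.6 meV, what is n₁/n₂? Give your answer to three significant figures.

23.3

n₁/n₂ = (g₁/g₂) exp[−(E₁−E₂)/kT] = (6/4) × exp(−(-127.9 meV)/(46.6 meV)) = (6/4) × exp(2.7446) = 23.3.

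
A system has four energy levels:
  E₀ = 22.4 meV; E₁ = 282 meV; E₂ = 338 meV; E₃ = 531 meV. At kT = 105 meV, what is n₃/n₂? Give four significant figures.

n₃/n₂ = exp[−(E₃−E₂)/kT] = exp(−(193 meV)/(105 meV)) = exp(-1.83810) = 0.1591.

0.1591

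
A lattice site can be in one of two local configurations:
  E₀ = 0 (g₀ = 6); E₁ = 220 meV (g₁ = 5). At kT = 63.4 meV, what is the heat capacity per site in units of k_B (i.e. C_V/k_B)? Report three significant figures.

0.297

Eᵢ/kT = 0, 3.4700.
Z = Σ gᵢe^(−Eᵢ/kT) = 6·e^(−0) + 5·e^(−3.4700) = 6.0000 + 0.15559 = 6.1556.
⟨E⟩ = 5.5608 meV, ⟨E²⟩ = 1223.4 meV².
C_V/k_B = (⟨E²⟩ − ⟨E⟩²)/(kT)² = (1223.4 − 30.922)/4019.6 = 0.297.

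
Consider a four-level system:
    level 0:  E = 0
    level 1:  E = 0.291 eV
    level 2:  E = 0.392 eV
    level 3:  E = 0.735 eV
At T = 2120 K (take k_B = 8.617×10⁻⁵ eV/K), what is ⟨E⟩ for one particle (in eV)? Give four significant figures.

0.08831 eV

k_BT = 8.617×10⁻⁵ × 2120 K = 0.182680 eV.
Eᵢ/kT = 0, 1.59295, 2.14583, 4.02343.
Z = Σ e^(−Eᵢ/kT) = e^(−0) + e^(−1.59295) + e^(−2.14583) + e^(−4.02343) = 1.00000 + 0.203325 + 0.116971 + 0.0178915 = 1.33819.
⟨E⟩ = Σ Eᵢ e^(−Eᵢ/kT) / Z = (0·1.00000 + 0.291·0.203325 + 0.392·0.116971 + 0.735·0.0178915) / 1.33819 = 0.08831 eV.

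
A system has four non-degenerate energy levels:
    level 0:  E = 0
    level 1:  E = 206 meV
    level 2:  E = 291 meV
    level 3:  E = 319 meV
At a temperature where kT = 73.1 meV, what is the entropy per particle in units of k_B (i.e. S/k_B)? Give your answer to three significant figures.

0.360

Eᵢ/kT = 0, 2.8181, 3.9808, 4.3639.
Z = Σ e^(−Eᵢ/kT) = e^(−0) + e^(−2.8181) + e^(−3.9808) + e^(−4.3639) = 1.0000 + 0.059719 + 0.018671 + 0.012729 = 1.0911.
⟨E⟩ = Σ EᵢPᵢ = 19.976 meV.
S/k_B = ln Z + ⟨E⟩/kT = ln(1.0911) + 19.976/73.1 = 0.087186 + 0.27327 = 0.360.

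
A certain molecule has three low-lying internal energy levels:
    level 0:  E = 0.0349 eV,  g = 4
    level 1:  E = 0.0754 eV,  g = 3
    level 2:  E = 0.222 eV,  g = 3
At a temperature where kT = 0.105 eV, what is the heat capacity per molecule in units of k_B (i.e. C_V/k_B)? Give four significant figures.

Eᵢ/kT = 0.332381, 0.718095, 2.11429.
Z = Σ gᵢe^(−Eᵢ/kT) = 4·e^(−0.332381) + 3·e^(−0.718095) + 3·e^(−2.11429) = 2.86886 + 1.46304 + 0.362157 = 4.69406.
⟨E⟩ = 0.0619582 eV, ⟨E²⟩ = 0.00631872 eV².
C_V/k_B = (⟨E²⟩ − ⟨E⟩²)/(kT)² = (0.00631872 − 0.00383882)/0.0110250 = 0.2249.

0.2249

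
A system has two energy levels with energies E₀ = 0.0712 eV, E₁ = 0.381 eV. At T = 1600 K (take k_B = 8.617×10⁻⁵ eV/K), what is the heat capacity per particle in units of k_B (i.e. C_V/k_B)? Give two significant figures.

k_BT = 8.617×10⁻⁵ × 1600 K = 0.1379 eV.
Eᵢ/kT = 0.5163, 2.763.
Z = Σ e^(−Eᵢ/kT) = e^(−0.5163) + e^(−2.763) = 0.5967 + 0.06310 = 0.6598.
⟨E⟩ = 0.1008 eV, ⟨E²⟩ = 0.01847 eV².
C_V/k_B = (⟨E²⟩ − ⟨E⟩²)/(kT)² = (0.01847 − 0.01016)/0.01902 = 0.44.

0.44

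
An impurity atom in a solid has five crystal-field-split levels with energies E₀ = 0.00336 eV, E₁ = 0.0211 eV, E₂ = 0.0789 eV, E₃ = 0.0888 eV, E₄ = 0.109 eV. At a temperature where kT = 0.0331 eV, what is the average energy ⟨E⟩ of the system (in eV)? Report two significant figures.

Eᵢ/kT = 0.1015, 0.6375, 2.384, 2.683, 3.293.
Z = Σ e^(−Eᵢ/kT) = e^(−0.1015) + e^(−0.6375) + e^(−2.384) + e^(−2.683) + e^(−3.293) = 0.9035 + 0.5286 + 0.09218 + 0.06836 + 0.03714 = 1.630.
⟨E⟩ = Σ Eᵢ e^(−Eᵢ/kT) / Z = (0.00336·0.9035 + 0.0211·0.5286 + 0.0789·0.09218 + 0.0888·0.06836 + 0.109·0.03714) / 1.630 = 0.019 eV.

0.019 eV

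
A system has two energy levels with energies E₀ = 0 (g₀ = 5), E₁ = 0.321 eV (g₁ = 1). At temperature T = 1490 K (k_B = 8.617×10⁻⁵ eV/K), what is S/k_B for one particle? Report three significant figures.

1.67

k_BT = 8.617×10⁻⁵ × 1490 K = 0.12839 eV.
Eᵢ/kT = 0, 2.5002.
Z = Σ gᵢe^(−Eᵢ/kT) = 5·e^(−0) + 1·e^(−2.5002) = 5.0000 + 0.082069 = 5.0821.
⟨E⟩ = Σ EᵢPᵢ = 0.0051837 eV.
S/k_B = ln Z + ⟨E⟩/kT = ln(5.0821) + 0.0051837/0.12839 = 1.6257 + 0.040375 = 1.67.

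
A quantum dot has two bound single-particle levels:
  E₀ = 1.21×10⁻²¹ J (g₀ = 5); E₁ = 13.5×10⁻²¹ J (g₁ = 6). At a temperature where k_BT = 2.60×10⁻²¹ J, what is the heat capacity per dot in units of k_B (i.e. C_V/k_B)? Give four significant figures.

0.2324

Eᵢ/kT = 0.465385, 5.19231.
Z = Σ gᵢe^(−Eᵢ/kT) = 5·e^(−0.465385) + 6·e^(−5.19231) = 3.13947 + 0.0333549 = 3.17282.
⟨E⟩ = 1.33920, ⟨E²⟩ = 3.36465.
C_V/k_B = (⟨E²⟩ − ⟨E⟩²)/(kT)² = (3.36465 − 1.79346)/6.76000 = 0.2324.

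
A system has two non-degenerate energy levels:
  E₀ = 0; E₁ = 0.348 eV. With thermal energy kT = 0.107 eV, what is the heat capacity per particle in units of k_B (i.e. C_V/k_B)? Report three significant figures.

Eᵢ/kT = 0, 3.2523.
Z = Σ e^(−Eᵢ/kT) = e^(−0) + e^(−3.2523) = 1.0000 + 0.038685 = 1.0387.
⟨E⟩ = 0.012961 eV, ⟨E²⟩ = 0.0045104 eV².
C_V/k_B = (⟨E²⟩ − ⟨E⟩²)/(kT)² = (0.0045104 − 0.00016799)/0.011449 = 0.379.

0.379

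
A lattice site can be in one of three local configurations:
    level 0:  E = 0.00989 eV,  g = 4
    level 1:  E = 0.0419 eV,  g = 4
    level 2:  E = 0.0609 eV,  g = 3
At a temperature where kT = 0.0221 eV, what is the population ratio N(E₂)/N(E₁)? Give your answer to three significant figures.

n₂/n₁ = (g₂/g₁) exp[−(E₂−E₁)/kT] = (3/4) × exp(−(0.0190 eV)/(0.0221 eV)) = (3/4) × exp(-0.85973) = 0.317.

0.317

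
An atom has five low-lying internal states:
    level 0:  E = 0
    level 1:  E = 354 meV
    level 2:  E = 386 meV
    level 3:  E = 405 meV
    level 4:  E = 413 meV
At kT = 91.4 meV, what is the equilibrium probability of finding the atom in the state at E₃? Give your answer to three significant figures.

0.0112

Eᵢ/kT = 0, 3.8731, 4.2232, 4.4311, 4.5186.
Z = Σ e^(−Eᵢ/kT) = e^(−0) + e^(−3.8731) + e^(−4.2232) + e^(−4.4311) + e^(−4.5186) = 1.0000 + 0.020794 + 0.014652 + 0.011901 + 0.010904 = 1.0583.
P₃ = e^(−E₃/kT) / Z = 0.011901/1.0583 = 0.0112.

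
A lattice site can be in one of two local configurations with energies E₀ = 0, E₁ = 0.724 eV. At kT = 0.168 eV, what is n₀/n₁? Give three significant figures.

n₀/n₁ = exp[−(E₀−E₁)/kT] = exp(−(-0.724 eV)/(0.168 eV)) = exp(4.3095) = 74.4.

74.4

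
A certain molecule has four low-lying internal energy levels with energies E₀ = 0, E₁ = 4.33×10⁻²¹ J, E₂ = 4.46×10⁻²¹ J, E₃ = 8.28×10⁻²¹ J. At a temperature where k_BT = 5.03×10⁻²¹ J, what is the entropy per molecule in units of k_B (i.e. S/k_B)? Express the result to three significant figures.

Eᵢ/kT = 0, 0.86083, 0.88668, 1.6461.
Z = Σ e^(−Eᵢ/kT) = e^(−0) + e^(−0.86083) + e^(−0.88668) + e^(−1.6461) = 1.0000 + 0.42281 + 0.41202 + 0.19280 = 2.0276.
⟨E⟩ = Σ EᵢPᵢ = 2.5965 ×10⁻²¹ J.
S/k_B = ln Z + ⟨E⟩/kT = ln(2.0276) + 2.5965/5.03 = 0.70685 + 0.51620 = 1.22.

1.22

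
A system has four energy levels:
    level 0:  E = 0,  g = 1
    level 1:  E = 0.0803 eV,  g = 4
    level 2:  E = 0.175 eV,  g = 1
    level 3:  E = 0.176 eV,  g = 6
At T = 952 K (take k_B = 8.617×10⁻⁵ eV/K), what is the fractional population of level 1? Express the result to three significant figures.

k_BT = 8.617×10⁻⁵ × 952 K = 0.082034 eV.
Eᵢ/kT = 0, 0.97886, 2.1333, 2.1455.
Z = Σ gᵢe^(−Eᵢ/kT) = 1·e^(−0) + 4·e^(−0.97886) + 1·e^(−2.1333) + 6·e^(−2.1455) = 1.0000 + 1.5030 + 0.11845 + 0.70206 = 3.3235.
P₁ = g₁ e^(−E₁/kT) / Z = 1.5030/3.3235 = 0.452.

0.452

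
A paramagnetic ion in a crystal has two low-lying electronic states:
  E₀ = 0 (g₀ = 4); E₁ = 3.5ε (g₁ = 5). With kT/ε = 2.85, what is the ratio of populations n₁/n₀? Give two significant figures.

n₁/n₀ = (g₁/g₀) exp[−(E₁−E₀)/kT] = (5/4) × exp(−(3.5ε)/(2.85ε)) = (5/4) × exp(-1.228) = 0.37.

0.37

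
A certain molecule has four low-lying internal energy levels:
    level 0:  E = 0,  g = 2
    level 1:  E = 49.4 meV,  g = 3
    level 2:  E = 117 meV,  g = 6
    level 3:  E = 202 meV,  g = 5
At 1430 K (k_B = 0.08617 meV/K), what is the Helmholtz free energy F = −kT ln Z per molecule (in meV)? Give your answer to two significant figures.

-240 meV

k_BT = 0.08617 × 1430 K = 123.2 meV.
Eᵢ/kT = 0, 0.4010, 0.9497, 1.640.
Z = Σ gᵢe^(−Eᵢ/kT) = 2·e^(−0) + 3·e^(−0.4010) + 6·e^(−0.9497) + 5·e^(−1.640) = 2.000 + 2.009 + 2.321 + 0.9699 = 7.300.
F = −kT ln Z = −123.2 × ln(7.300) = −123.2 × 1.988 = -240 meV.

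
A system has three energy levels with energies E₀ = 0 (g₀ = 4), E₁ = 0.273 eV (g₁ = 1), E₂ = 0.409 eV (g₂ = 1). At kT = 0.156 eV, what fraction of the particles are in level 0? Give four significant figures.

Eᵢ/kT = 0, 1.75000, 2.62179.
Z = Σ gᵢe^(−Eᵢ/kT) = 4·e^(−0) + 1·e^(−1.75000) + 1·e^(−2.62179) = 4.00000 + 0.173774 + 0.0726727 = 4.24645.
P₀ = g₀ e^(−E₀/kT) / Z = 4.00000/4.24645 = 0.9420.

0.9420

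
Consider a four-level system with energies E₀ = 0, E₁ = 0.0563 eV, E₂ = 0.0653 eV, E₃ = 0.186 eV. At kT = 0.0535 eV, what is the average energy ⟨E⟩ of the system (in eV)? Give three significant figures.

Eᵢ/kT = 0, 1.0523, 1.2206, 3.4766.
Z = Σ e^(−Eᵢ/kT) = e^(−0) + e^(−1.0523) + e^(−1.2206) + e^(−3.4766) = 1.0000 + 0.34913 + 0.29505 + 0.030912 = 1.6751.
⟨E⟩ = Σ Eᵢ e^(−Eᵢ/kT) / Z = (0·1.0000 + 0.0563·0.34913 + 0.0653·0.29505 + 0.186·0.030912) / 1.6751 = 0.0267 eV.

0.0267 eV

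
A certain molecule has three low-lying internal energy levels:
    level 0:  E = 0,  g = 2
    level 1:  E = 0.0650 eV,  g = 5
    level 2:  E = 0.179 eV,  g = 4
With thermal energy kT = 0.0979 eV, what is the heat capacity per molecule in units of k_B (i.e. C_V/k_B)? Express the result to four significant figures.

Eᵢ/kT = 0, 0.663943, 1.82840.
Z = Σ gᵢe^(−Eᵢ/kT) = 2·e^(−0) + 5·e^(−0.663943) + 4·e^(−1.82840) = 2.00000 + 2.57409 + 0.642682 = 5.21677.
⟨E⟩ = 0.0541247 eV, ⟨E²⟩ = 0.00603203 eV².
C_V/k_B = (⟨E²⟩ − ⟨E⟩²)/(kT)² = (0.00603203 − 0.00292948)/0.00958441 = 0.3237.

0.3237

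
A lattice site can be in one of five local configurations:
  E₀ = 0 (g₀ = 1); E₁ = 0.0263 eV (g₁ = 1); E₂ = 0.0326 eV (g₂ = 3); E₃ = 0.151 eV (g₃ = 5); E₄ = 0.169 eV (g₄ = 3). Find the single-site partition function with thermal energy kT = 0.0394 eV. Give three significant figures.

Z = 2.97

Eᵢ/kT = 0, 0.66751, 0.82741, 3.8325, 4.2893.
Z = Σ gᵢe^(−Eᵢ/kT) = 1·e^(−0) + 1·e^(−0.66751) + 3·e^(−0.82741) + 5·e^(−3.8325) + 3·e^(−4.2893) = 1.0000 + 0.51298 + 1.3115 + 0.10828 + 0.041144 = 2.9739.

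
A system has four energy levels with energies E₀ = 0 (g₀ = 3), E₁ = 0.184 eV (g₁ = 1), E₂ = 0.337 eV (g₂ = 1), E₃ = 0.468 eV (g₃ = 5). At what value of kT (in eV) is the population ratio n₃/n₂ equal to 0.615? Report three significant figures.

n₃/n₂ = (g₃/g₂) exp[−(E₃−E₂)/kT] = 0.615.
⇒ (E₃−E₂)/kT = ln((5/1)/0.615) = ln(8.1301) = 2.0956.
kT = 0.131 eV / 2.0956 = 0.0625 eV.

0.0625 eV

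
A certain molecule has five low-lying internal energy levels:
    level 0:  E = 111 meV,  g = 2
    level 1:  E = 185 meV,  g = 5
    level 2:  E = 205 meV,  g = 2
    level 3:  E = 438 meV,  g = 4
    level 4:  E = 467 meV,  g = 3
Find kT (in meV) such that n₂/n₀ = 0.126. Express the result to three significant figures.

45.4 meV

n₂/n₀ = (g₂/g₀) exp[−(E₂−E₀)/kT] = 0.126.
⇒ (E₂−E₀)/kT = ln((2/2)/0.126) = ln(7.9365) = 2.0715.
kT = 94 meV / 2.0715 = 45.4 meV.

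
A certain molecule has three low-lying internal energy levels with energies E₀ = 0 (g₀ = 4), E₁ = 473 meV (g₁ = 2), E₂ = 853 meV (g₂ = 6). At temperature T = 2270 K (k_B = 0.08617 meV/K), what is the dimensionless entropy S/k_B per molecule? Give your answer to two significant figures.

1.6

k_BT = 0.08617 × 2270 K = 195.6 meV.
Eᵢ/kT = 0, 2.418, 4.361.
Z = Σ gᵢe^(−Eᵢ/kT) = 4·e^(−0) + 2·e^(−2.418) + 6·e^(−4.361) = 4.000 + 0.1782 + 0.07659 = 4.255.
⟨E⟩ = Σ EᵢPᵢ = 35.16 meV.
S/k_B = ln Z + ⟨E⟩/kT = ln(4.255) + 35.16/195.6 = 1.448 + 0.1798 = 1.6.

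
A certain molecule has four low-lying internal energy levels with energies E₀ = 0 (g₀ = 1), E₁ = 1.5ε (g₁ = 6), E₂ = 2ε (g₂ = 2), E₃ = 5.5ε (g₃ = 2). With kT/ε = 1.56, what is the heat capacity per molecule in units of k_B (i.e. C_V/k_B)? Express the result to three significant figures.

Eᵢ/kT = 0, 0.96154, 1.2821, 3.5256.
Z = Σ gᵢe^(−Eᵢ/kT) = 1·e^(−0) + 6·e^(−0.96154) + 2·e^(−1.2821) + 2·e^(−3.5256) = 1.0000 + 2.2938 + 0.55491 + 0.058868 = 3.9076.
⟨E⟩ = 1.2474 ε, ⟨E²⟩ = 2.3445 ε².
C_V/k_B = (⟨E²⟩ − ⟨E⟩²)/(kT)² = (2.3445 − 1.5560)/2.4336 = 0.324.

0.324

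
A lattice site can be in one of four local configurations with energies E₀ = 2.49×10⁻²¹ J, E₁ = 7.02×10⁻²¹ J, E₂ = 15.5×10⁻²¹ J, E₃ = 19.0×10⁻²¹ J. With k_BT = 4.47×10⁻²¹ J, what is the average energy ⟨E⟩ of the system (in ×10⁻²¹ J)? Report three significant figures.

4.41 ×10⁻²¹ J

Eᵢ/kT = 0.55705, 1.5705, 3.4676, 4.2506.
Z = Σ e^(−Eᵢ/kT) = e^(−0.55705) + e^(−1.5705) + e^(−3.4676) + e^(−4.2506) = 0.57290 + 0.20794 + 0.031192 + 0.014256 = 0.82629.
⟨E⟩ = Σ Eᵢ e^(−Eᵢ/kT) / Z = (2.49·0.57290 + 7.02·0.20794 + 15.5·0.031192 + 19.0·0.014256) / 0.82629 = 4.41 ×10⁻²¹ J.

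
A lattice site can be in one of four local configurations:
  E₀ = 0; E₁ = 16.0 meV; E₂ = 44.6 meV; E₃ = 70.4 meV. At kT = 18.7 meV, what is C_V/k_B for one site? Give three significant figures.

0.566

Eᵢ/kT = 0, 0.85561, 2.3850, 3.7647.
Z = Σ e^(−Eᵢ/kT) = e^(−0) + e^(−0.85561) + e^(−2.3850) + e^(−3.7647) = 1.0000 + 0.42502 + 0.092089 + 0.023175 = 1.5403.
⟨E⟩ = 8.1406 meV, ⟨E²⟩ = 264.13 meV².
C_V/k_B = (⟨E²⟩ − ⟨E⟩²)/(kT)² = (264.13 − 66.269)/349.69 = 0.566.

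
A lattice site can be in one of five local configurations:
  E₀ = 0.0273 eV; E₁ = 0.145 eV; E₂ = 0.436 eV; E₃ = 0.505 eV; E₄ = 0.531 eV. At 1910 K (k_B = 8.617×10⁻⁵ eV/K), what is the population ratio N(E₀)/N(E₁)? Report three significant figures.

k_BT = 8.617×10⁻⁵ × 1910 K = 0.16458 eV.
n₀/n₁ = exp[−(E₀−E₁)/kT] = exp(−(-0.1177 eV)/(0.16458 eV)) = exp(0.71515) = 2.04.

2.04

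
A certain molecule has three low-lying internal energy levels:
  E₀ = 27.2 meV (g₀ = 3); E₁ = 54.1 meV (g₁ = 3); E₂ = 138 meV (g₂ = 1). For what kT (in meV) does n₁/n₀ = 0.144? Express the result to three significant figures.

13.9 meV

n₁/n₀ = (g₁/g₀) exp[−(E₁−E₀)/kT] = 0.144.
⇒ (E₁−E₀)/kT = ln((3/3)/0.144) = ln(6.9444) = 1.9379.
kT = 26.9 meV / 1.9379 = 13.9 meV.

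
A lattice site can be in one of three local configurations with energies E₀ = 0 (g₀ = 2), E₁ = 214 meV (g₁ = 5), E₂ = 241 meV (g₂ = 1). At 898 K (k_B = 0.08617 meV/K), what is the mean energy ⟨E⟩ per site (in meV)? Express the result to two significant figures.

33 meV

k_BT = 0.08617 × 898 K = 77.38 meV.
Eᵢ/kT = 0, 2.766, 3.114.
Z = Σ gᵢe^(−Eᵢ/kT) = 2·e^(−0) + 5·e^(−2.766) + 1·e^(−3.114) = 2.000 + 0.3146 + 0.04442 = 2.359.
⟨E⟩ = Σ Eᵢ gᵢe^(−Eᵢ/kT) / Z = (0·2.000 + 214·0.3146 + 241·0.04442) / 2.359 = 33 meV.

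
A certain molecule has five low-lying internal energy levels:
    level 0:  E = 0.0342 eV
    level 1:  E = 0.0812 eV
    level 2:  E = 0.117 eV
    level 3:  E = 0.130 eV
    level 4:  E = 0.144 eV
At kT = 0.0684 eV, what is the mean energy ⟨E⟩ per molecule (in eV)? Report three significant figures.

0.0760 eV

Eᵢ/kT = 0.50000, 1.1871, 1.7105, 1.9006, 2.1053.
Z = Σ e^(−Eᵢ/kT) = e^(−0.50000) + e^(−1.1871) + e^(−1.7105) + e^(−1.9006) + e^(−2.1053) = 0.60653 + 0.30510 + 0.18078 + 0.14948 + 0.12181 = 1.3637.
⟨E⟩ = Σ Eᵢ e^(−Eᵢ/kT) / Z = (0.0342·0.60653 + 0.0812·0.30510 + 0.117·0.18078 + 0.130·0.14948 + 0.144·0.12181) / 1.3637 = 0.0760 eV.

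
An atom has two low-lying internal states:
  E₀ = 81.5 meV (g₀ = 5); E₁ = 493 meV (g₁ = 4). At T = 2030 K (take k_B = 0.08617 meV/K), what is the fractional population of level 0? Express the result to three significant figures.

0.929

k_BT = 0.08617 × 2030 K = 174.93 meV.
Eᵢ/kT = 0.46590, 2.8183.
Z = Σ gᵢe^(−Eᵢ/kT) = 5·e^(−0.46590) + 4·e^(−2.8183) = 3.1379 + 0.23883 = 3.3767.
P₀ = g₀ e^(−E₀/kT) / Z = 3.1379/3.3767 = 0.929.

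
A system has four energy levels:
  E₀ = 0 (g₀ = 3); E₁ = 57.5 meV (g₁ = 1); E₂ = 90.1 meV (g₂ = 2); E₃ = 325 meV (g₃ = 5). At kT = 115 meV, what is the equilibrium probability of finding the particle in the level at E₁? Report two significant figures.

0.13

Eᵢ/kT = 0, 0.5000, 0.7835, 2.826.
Z = Σ gᵢe^(−Eᵢ/kT) = 3·e^(−0) + 1·e^(−0.5000) + 2·e^(−0.7835) + 5·e^(−2.826) = 3.000 + 0.6065 + 0.9136 + 0.2962 = 4.816.
P₁ = g₁ e^(−E₁/kT) / Z = 0.6065/4.816 = 0.13.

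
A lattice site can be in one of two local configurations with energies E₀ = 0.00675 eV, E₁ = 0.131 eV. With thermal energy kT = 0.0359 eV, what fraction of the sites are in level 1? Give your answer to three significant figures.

0.0304

Eᵢ/kT = 0.18802, 3.6490.
Z = Σ e^(−Eᵢ/kT) = e^(−0.18802) + e^(−3.6490) = 0.82860 + 0.026017 = 0.85462.
P₁ = e^(−E₁/kT) / Z = 0.026017/0.85462 = 0.0304.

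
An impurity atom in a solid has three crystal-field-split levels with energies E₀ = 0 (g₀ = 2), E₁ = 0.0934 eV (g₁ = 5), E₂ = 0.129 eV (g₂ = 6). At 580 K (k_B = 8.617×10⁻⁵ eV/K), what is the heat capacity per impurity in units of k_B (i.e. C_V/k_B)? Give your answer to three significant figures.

1.12

k_BT = 8.617×10⁻⁵ × 580 K = 0.049979 eV.
Eᵢ/kT = 0, 1.8688, 2.5811.
Z = Σ gᵢe^(−Eᵢ/kT) = 2·e^(−0) + 5·e^(−1.8688) + 6·e^(−2.5811) = 2.0000 + 0.77154 + 0.45414 = 3.2257.
⟨E⟩ = 0.040502 eV, ⟨E²⟩ = 0.0044294 eV².
C_V/k_B = (⟨E²⟩ − ⟨E⟩²)/(kT)² = (0.0044294 − 0.0016404)/0.0024979 = 1.12.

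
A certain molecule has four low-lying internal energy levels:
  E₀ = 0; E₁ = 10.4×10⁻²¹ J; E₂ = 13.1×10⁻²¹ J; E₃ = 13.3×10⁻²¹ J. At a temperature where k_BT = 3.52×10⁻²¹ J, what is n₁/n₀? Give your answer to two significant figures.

0.052

n₁/n₀ = exp[−(E₁−E₀)/kT] = exp(−(10.4 ×10⁻²¹ J)/(3.52 ×10⁻²¹ J)) = exp(-2.955) = 0.052.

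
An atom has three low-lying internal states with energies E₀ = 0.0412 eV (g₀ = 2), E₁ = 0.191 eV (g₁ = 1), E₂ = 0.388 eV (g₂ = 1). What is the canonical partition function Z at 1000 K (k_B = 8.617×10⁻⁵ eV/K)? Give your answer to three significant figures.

Z = 1.36

k_BT = 8.617×10⁻⁵ × 1000 K = 0.086170 eV.
Eᵢ/kT = 0.47812, 2.2165, 4.5027.
Z = Σ gᵢe^(−Eᵢ/kT) = 2·e^(−0.47812) + 1·e^(−2.2165) + 1·e^(−4.5027) = 1.2399 + 0.10899 + 0.011079 = 1.3600.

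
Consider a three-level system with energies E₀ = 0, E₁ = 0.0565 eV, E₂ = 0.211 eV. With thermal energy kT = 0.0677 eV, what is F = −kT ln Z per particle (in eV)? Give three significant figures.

-0.0265 eV

Eᵢ/kT = 0, 0.83456, 3.1167.
Z = Σ e^(−Eᵢ/kT) = e^(−0) + e^(−0.83456) + e^(−3.1167) = 1.0000 + 0.43407 + 0.044303 = 1.4784.
F = −kT ln Z = −0.0677 × ln(1.4784) = −0.0677 × 0.39096 = -0.0265 eV.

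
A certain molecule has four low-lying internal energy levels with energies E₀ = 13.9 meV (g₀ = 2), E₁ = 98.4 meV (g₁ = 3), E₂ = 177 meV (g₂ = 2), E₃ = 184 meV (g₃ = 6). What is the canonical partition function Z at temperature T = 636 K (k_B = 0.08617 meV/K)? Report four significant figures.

Z = 2.338

k_BT = 0.08617 × 636 K = 54.8041 meV.
Eᵢ/kT = 0.253631, 1.79549, 3.22969, 3.35741.
Z = Σ gᵢe^(−Eᵢ/kT) = 2·e^(−0.253631) + 3·e^(−1.79549) + 2·e^(−3.22969) + 6·e^(−3.35741) = 1.55196 + 0.498138 + 0.0791395 + 0.208952 = 2.33819.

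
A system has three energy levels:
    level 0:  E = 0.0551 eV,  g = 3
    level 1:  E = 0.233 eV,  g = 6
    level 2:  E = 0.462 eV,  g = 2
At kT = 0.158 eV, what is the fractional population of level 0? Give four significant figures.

0.5884

Eᵢ/kT = 0.348734, 1.47468, 2.92405.
Z = Σ gᵢe^(−Eᵢ/kT) = 3·e^(−0.348734) + 6·e^(−1.47468) + 2·e^(−2.92405) = 2.11674 + 1.37311 + 0.107431 = 3.59728.
P₀ = g₀ e^(−E₀/kT) / Z = 2.11674/3.59728 = 0.5884.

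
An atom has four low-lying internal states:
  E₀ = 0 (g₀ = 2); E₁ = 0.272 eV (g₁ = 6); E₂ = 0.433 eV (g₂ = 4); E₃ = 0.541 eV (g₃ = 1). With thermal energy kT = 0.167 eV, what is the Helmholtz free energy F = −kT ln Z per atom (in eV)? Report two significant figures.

Eᵢ/kT = 0, 1.629, 2.593, 3.240.
Z = Σ gᵢe^(−Eᵢ/kT) = 2·e^(−0) + 6·e^(−1.629) + 4·e^(−2.593) + 1·e^(−3.240) = 2.000 + 1.177 + 0.2992 + 0.03916 = 3.515.
F = −kT ln Z = −0.167 × ln(3.515) = −0.167 × 1.257 = -0.21 eV.

-0.21 eV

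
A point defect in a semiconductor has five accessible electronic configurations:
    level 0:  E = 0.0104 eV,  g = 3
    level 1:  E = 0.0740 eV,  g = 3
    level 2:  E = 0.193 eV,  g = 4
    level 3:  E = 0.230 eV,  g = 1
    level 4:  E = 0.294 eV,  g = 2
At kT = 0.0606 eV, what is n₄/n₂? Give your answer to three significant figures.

n₄/n₂ = (g₄/g₂) exp[−(E₄−E₂)/kT] = (2/4) × exp(−(0.101 eV)/(0.0606 eV)) = (2/4) × exp(-1.6667) = 0.0944.

0.0944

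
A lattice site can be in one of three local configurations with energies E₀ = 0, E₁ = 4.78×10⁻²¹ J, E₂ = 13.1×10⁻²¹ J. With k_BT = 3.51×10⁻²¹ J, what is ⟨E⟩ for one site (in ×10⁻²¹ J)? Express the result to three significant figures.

1.20 ×10⁻²¹ J

Eᵢ/kT = 0, 1.3618, 3.7322.
Z = Σ e^(−Eᵢ/kT) = e^(−0) + e^(−1.3618) + e^(−3.7322) = 1.0000 + 0.25620 + 0.023940 = 1.2801.
⟨E⟩ = Σ Eᵢ e^(−Eᵢ/kT) / Z = (0·1.0000 + 4.78·0.25620 + 13.1·0.023940) / 1.2801 = 1.20 ×10⁻²¹ J.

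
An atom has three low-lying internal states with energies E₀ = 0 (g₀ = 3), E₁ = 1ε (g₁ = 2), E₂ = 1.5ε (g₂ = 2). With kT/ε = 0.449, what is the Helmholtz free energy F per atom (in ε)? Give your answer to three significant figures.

Eᵢ/kT = 0, 2.2272, 3.3408.
Z = Σ gᵢe^(−Eᵢ/kT) = 3·e^(−0) + 2·e^(−2.2272) + 2·e^(−3.3408) = 3.0000 + 0.21566 + 0.070817 = 3.2865.
F = −kT ln Z = −0.449 × ln(3.2865) = −0.449 × 1.1898 = -0.534 ε.

-0.534 ε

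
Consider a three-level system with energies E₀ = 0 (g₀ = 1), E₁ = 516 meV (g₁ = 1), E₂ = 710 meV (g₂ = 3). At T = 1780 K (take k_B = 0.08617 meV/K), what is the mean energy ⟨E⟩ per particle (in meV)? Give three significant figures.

36.3 meV

k_BT = 0.08617 × 1780 K = 153.38 meV.
Eᵢ/kT = 0, 3.3642, 4.6290.
Z = Σ gᵢe^(−Eᵢ/kT) = 1·e^(−0) + 1·e^(−3.3642) + 3·e^(−4.6290) = 1.0000 + 0.034590 + 0.029294 = 1.0639.
⟨E⟩ = Σ Eᵢ gᵢe^(−Eᵢ/kT) / Z = (0·1.0000 + 516·0.034590 + 710·0.029294) / 1.0639 = 36.3 meV.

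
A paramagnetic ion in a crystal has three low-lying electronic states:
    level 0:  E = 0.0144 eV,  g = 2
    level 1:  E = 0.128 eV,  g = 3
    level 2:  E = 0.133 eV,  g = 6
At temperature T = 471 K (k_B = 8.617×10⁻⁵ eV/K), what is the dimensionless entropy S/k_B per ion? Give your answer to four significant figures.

1.499

k_BT = 8.617×10⁻⁵ × 471 K = 0.0405861 eV.
Eᵢ/kT = 0.354801, 3.15379, 3.27698.
Z = Σ gᵢe^(−Eᵢ/kT) = 2·e^(−0.354801) + 3·e^(−3.15379) + 6·e^(−3.27698) = 1.40263 + 0.128070 + 0.226452 = 1.75715.
⟨E⟩ = Σ EᵢPᵢ = 0.0379643 eV.
S/k_B = ln Z + ⟨E⟩/kT = ln(1.75715) + 0.0379643/0.0405861 = 0.563693 + 0.935402 = 1.499.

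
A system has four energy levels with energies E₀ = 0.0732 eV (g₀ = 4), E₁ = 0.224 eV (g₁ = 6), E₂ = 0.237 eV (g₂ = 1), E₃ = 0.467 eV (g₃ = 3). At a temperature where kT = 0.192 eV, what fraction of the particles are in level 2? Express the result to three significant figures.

Eᵢ/kT = 0.38125, 1.1667, 1.2344, 2.4323.
Z = Σ gᵢe^(−Eᵢ/kT) = 4·e^(−0.38125) + 6·e^(−1.1667) + 1·e^(−1.2344) + 3·e^(−2.4323) = 2.7320 + 1.8684 + 0.29101 + 0.26350 = 5.1549.
P₂ = g₂ e^(−E₂/kT) / Z = 0.29101/5.1549 = 0.0565.

0.0565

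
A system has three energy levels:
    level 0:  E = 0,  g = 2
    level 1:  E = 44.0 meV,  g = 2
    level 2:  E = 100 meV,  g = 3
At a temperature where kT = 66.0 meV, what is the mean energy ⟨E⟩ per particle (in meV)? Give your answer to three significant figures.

30.1 meV

Eᵢ/kT = 0, 0.66667, 1.5152.
Z = Σ gᵢe^(−Eᵢ/kT) = 2·e^(−0) + 2·e^(−0.66667) + 3·e^(−1.5152) = 2.0000 + 1.0268 + 0.65929 = 3.6861.
⟨E⟩ = Σ Eᵢ gᵢe^(−Eᵢ/kT) / Z = (0·2.0000 + 44.0·1.0268 + 100·0.65929) / 3.6861 = 30.1 meV.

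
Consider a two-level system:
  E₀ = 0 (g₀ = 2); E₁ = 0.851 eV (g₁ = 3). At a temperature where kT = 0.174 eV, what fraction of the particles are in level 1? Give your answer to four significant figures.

Eᵢ/kT = 0, 4.89080.
Z = Σ gᵢe^(−Eᵢ/kT) = 2·e^(−0) + 3·e^(−4.89080) = 2.00000 + 0.0225462 = 2.02255.
P₁ = g₁ e^(−E₁/kT) / Z = 0.0225462/2.02255 = 0.01115.

0.01115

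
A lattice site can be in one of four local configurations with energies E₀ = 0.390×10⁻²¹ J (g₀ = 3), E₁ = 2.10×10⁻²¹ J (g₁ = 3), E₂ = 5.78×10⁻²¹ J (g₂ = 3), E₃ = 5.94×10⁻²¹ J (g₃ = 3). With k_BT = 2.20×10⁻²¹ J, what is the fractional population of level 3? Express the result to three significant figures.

0.0493

Eᵢ/kT = 0.17727, 0.95455, 2.6273, 2.7000.
Z = Σ gᵢe^(−Eᵢ/kT) = 3·e^(−0.17727) + 3·e^(−0.95455) + 3·e^(−2.6273) + 3·e^(−2.7000) = 2.5127 + 1.1550 + 0.21682 + 0.20162 = 4.0861.
P₃ = g₃ e^(−E₃/kT) / Z = 0.20162/4.0861 = 0.0493.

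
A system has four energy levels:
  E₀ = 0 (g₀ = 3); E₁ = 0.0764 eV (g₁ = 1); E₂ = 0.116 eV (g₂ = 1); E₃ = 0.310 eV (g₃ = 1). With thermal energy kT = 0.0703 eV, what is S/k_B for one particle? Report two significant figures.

1.5

Eᵢ/kT = 0, 1.087, 1.650, 4.410.
Z = Σ gᵢe^(−Eᵢ/kT) = 3·e^(−0) + 1·e^(−1.087) + 1·e^(−1.650) + 1·e^(−4.410) = 3.000 + 0.3372 + 0.1920 + 0.01216 = 3.541.
⟨E⟩ = Σ EᵢPᵢ = 0.01463 eV.
S/k_B = ln Z + ⟨E⟩/kT = ln(3.541) + 0.01463/0.0703 = 1.264 + 0.2081 = 1.5.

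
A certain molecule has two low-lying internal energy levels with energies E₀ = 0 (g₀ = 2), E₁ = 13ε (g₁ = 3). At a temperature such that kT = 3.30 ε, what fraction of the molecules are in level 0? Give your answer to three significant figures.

Eᵢ/kT = 0, 3.9394.
Z = Σ gᵢe^(−Eᵢ/kT) = 2·e^(−0) + 3·e^(−3.9394) = 2.0000 + 0.058380 = 2.0584.
P₀ = g₀ e^(−E₀/kT) / Z = 2.0000/2.0584 = 0.972.

0.972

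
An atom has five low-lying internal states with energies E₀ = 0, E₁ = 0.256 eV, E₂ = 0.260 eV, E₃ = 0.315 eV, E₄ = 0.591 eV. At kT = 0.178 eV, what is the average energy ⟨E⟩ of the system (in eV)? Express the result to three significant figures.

0.117 eV

Eᵢ/kT = 0, 1.4382, 1.4607, 1.7697, 3.3202.
Z = Σ e^(−Eᵢ/kT) = e^(−0) + e^(−1.4382) + e^(−1.4607) + e^(−1.7697) + e^(−3.3202) = 1.0000 + 0.23735 + 0.23207 + 0.17038 + 0.036146 = 1.6759.
⟨E⟩ = Σ Eᵢ e^(−Eᵢ/kT) / Z = (0·1.0000 + 0.256·0.23735 + 0.260·0.23207 + 0.315·0.17038 + 0.591·0.036146) / 1.6759 = 0.117 eV.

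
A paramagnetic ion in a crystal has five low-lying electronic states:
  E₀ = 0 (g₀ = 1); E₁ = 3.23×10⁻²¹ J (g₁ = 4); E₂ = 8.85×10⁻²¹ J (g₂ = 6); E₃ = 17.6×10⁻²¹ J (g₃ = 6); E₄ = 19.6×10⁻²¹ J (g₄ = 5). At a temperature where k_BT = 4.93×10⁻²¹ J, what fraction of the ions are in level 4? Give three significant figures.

Eᵢ/kT = 0, 0.65517, 1.7951, 3.5700, 3.9757.
Z = Σ gᵢe^(−Eᵢ/kT) = 1·e^(−0) + 4·e^(−0.65517) + 6·e^(−1.7951) + 6·e^(−3.5700) + 5·e^(−3.9757) = 1.0000 + 2.0774 + 0.99667 + 0.16894 + 0.093831 = 4.3368.
P₄ = g₄ e^(−E₄/kT) / Z = 0.093831/4.3368 = 0.0216.

0.0216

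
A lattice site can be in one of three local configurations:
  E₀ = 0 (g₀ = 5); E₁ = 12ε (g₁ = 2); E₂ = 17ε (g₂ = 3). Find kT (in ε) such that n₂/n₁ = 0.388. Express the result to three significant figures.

n₂/n₁ = (g₂/g₁) exp[−(E₂−E₁)/kT] = 0.388.
⇒ (E₂−E₁)/kT = ln((3/2)/0.388) = ln(3.8660) = 1.3522.
kT = 5ε / 1.3522 = 3.70 ε.

3.70 ε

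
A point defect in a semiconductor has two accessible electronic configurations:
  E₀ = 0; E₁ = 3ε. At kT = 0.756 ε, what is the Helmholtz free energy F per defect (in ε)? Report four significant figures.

-0.01416 ε

Eᵢ/kT = 0, 3.96825.
Z = Σ e^(−Eᵢ/kT) = e^(−0) + e^(−3.96825) = 1.00000 + 0.0189065 = 1.01891.
F = −kT ln Z = −0.756 × ln(1.01891) = −0.756 × 0.0187334 = -0.01416 ε.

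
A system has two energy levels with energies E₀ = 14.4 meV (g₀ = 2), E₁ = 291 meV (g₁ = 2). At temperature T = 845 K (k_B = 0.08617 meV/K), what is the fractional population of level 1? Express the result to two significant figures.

0.022

k_BT = 0.08617 × 845 K = 72.81 meV.
Eᵢ/kT = 0.1978, 3.997.
Z = Σ gᵢe^(−Eᵢ/kT) = 2·e^(−0.1978) + 2·e^(−3.997) = 1.641 + 0.03674 = 1.678.
P₁ = g₁ e^(−E₁/kT) / Z = 0.03674/1.678 = 0.022.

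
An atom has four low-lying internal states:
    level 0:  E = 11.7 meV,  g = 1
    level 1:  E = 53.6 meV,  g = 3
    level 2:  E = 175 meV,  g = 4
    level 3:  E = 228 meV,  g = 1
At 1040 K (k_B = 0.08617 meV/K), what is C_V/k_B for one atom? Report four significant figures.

0.4564

k_BT = 0.08617 × 1040 K = 89.6168 meV.
Eᵢ/kT = 0.130556, 0.598102, 1.95276, 2.54417.
Z = Σ gᵢe^(−Eᵢ/kT) = 1·e^(−0.130556) + 3·e^(−0.598102) + 4·e^(−1.95276) + 1·e^(−2.54417) = 0.877607 + 1.64956 + 0.567528 + 0.0785382 = 3.17323.
⟨E⟩ = 68.0406 meV, ⟨E²⟩ = 8295.19 meV².
C_V/k_B = (⟨E²⟩ − ⟨E⟩²)/(kT)² = (8295.19 − 4629.52)/8031.17 = 0.4564.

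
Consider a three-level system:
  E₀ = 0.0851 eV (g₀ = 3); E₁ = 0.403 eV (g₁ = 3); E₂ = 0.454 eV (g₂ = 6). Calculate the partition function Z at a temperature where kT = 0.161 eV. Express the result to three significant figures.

Eᵢ/kT = 0.52857, 2.5031, 2.8199.
Z = Σ gᵢe^(−Eᵢ/kT) = 3·e^(−0.52857) + 3·e^(−2.5031) + 6·e^(−2.8199) = 1.7683 + 0.24549 + 0.35767 = 2.3715.

Z = 2.37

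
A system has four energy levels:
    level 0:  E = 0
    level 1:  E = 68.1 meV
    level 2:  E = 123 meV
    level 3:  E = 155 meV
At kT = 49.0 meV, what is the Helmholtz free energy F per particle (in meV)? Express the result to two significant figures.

Eᵢ/kT = 0, 1.390, 2.510, 3.163.
Z = Σ e^(−Eᵢ/kT) = e^(−0) + e^(−1.390) + e^(−2.510) + e^(−3.163) = 1.000 + 0.2491 + 0.08127 + 0.04230 = 1.373.
F = −kT ln Z = −49.0 × ln(1.373) = −49.0 × 0.3170 = -16 meV.

-16 meV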